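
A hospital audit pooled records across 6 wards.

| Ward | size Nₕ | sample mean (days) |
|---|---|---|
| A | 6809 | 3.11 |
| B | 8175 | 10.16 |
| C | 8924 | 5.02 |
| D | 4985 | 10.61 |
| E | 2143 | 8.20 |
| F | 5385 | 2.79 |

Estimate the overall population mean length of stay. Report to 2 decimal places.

x̄_st = (Σ Nₕx̄ₕ) / (Σ Nₕ) = (6809·3.11 + 8175·10.16 + 8924·5.02 + 4985·10.61 + 2143·8.20 + 5385·2.79) / 36421
= 234520.07 / 36421 = 6.4391... → 6.44.

6.44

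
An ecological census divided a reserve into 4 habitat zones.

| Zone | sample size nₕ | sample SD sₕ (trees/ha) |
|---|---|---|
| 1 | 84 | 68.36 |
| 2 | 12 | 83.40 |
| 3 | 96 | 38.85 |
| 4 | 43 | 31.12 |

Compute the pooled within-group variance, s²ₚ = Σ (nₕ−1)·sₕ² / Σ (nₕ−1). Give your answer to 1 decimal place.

1: (84−1)·68.36² = 83·4673.0896 = 387866.4368
2: (12−1)·83.40² = 11·6955.56 = 76511.16
3: (96−1)·38.85² = 95·1509.3225 = 143385.6375
4: (43−1)·31.12² = 42·968.4544 = 40675.0848
Numerator = 648438.3191; denominator = Σ(nₕ−1) = 231.
s²ₚ = 648438.3191/231 = 2807.092... → 2807.1.

2807.1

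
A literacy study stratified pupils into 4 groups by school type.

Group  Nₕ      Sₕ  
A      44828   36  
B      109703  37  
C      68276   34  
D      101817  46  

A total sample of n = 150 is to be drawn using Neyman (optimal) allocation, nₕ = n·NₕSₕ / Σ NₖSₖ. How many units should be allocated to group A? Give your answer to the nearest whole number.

19

Σ NₕSₕ = 44828·36 + 109703·37 + 68276·34 + 101817·46 = 12677785.
Share for A: 1613808/12677785 = 0.12729.
n_A = 150 × 0.12729 = 19.094... → 19.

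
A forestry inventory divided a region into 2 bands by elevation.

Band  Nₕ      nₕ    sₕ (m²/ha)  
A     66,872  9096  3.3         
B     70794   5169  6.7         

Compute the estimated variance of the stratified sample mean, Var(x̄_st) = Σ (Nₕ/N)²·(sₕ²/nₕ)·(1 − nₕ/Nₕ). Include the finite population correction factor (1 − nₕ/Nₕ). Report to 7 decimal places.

0.0023730

N = 137666. Term for each stratum: Wₕ²sₕ²/nₕ·(1−nₕ/Nₕ).
Var(x̄_st) = 0.0002440708 + 0.0021289009 = 0.0023729717 → 0.0023730.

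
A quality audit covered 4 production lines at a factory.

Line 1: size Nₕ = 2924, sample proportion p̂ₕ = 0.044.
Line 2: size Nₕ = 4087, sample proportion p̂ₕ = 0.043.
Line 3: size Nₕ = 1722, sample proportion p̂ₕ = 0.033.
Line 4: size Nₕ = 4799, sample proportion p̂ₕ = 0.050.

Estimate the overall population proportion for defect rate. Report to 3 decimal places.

Wₕ = Nₕ/N with N = 13532: 0.2161, 0.3020, 0.1273, 0.3546.
p̂_st = 0.2161·0.044 + 0.3020·0.043 + 0.1273·0.033 + 0.3546·0.050 ≈ 0.04443... → 0.044.

0.044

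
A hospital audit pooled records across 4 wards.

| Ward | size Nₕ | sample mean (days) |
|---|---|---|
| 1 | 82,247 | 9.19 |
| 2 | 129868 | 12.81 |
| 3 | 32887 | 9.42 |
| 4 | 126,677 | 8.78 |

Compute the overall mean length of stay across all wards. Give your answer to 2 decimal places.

10.34

x̄_st = (Σ Nₕx̄ₕ) / (Σ Nₕ) = (82247·9.19 + 129868·12.81 + 32887·9.42 + 126677·8.78) / 371679
= 3841478.61 / 371679 = 10.3355... → 10.34.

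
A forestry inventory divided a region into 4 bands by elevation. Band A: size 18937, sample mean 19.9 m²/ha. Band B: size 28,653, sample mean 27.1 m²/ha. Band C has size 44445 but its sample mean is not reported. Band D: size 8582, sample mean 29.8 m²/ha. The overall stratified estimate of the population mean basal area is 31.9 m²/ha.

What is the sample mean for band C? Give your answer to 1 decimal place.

N = 18937 + 28653 + 44445 + 8582 = 100617.
Overall total = μ·N = 31.9·100617 = 3209682.3.
Subtract the known strata: 18937·19.9 + 28653·27.1 + 8582·29.8 = 1409086.2.
Remaining total for band C: 3209682.3 − 1409086.2 = 1800596.1.
Divide by its size: 1800596.1 / 44445 = 40.513... → 40.5.

40.5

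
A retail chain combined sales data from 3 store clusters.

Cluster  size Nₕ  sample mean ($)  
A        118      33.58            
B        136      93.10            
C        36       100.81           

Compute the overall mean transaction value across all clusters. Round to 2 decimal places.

69.84

N = 290; weights Wₕ = Nₕ/N = (0.4069, 0.4690, 0.1241).
x̄_st = Σ Wₕ·x̄ₕ = 0.4069·33.58 + 0.4690·93.10 + 0.1241·100.81 ≈ 69.8386...
→ 69.84.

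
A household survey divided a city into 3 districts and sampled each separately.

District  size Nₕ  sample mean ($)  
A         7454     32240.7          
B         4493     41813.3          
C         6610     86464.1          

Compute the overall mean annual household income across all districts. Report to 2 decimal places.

53872.77

N = 7454 + 4493 + 6610 = 18557.
Overall mean = Σ (Nₕ/N)·x̄ₕ — weight by population share, not a simple average.
Σ Nₕx̄ₕ = 7454·32240.7 + 4493·41813.3 + 6610·86464.1 = 240322177.8 + 187867156.9 + 571527701 = 999717035.7.
Divide by N: 999717035.7 / 18557 = 53872.7723... → 53872.77.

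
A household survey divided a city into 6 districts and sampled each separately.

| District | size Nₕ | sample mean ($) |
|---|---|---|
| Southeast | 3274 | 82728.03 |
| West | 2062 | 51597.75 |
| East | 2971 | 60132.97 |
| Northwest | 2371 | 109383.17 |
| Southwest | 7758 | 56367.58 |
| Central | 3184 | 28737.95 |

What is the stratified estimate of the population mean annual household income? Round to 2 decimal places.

62166.97

N = 3274 + 2062 + 2971 + 2371 + 7758 + 3184 = 21620.
Weight each subgroup mean by Nₕ/N and sum.
Σ Nₕx̄ₕ = 3274·82728.03 + 2062·51597.75 + 2971·60132.97 + 2371·109383.17 + 7758·56367.58 + 3184·28737.95 = 270851570.22 + 106394560.5 + 178655053.87 + 259347496.07 + 437299685.64 + 91501632.8 = 1344049999.1.
Divide by N: 1344049999.1 / 21620 = 62166.9750... → 62166.97.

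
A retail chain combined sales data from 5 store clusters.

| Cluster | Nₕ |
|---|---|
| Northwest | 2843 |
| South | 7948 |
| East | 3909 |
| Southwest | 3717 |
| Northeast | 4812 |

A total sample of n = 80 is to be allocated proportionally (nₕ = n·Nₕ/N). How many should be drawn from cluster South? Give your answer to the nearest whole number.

N = 2843 + 7948 + 3909 + 3717 + 4812 = 23229.
n_South = 80·7948/23229 = 27.373... → 27.

27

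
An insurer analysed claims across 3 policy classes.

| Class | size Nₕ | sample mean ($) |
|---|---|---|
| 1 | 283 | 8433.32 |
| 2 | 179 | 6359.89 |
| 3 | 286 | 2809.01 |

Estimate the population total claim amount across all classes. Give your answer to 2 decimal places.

4328426.73

1: 283·8433.32 = 2386629.56
2: 179·6359.89 = 1138420.31
3: 286·2809.01 = 803376.86
τ̂ = Σ Nₕx̄ₕ = 4328426.73.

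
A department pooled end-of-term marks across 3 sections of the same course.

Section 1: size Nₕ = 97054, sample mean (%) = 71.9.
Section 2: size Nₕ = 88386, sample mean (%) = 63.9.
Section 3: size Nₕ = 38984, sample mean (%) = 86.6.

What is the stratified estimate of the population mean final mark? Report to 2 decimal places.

N = 224424; weights Wₕ = Nₕ/N = (0.4325, 0.3938, 0.1737).
x̄_st = Σ Wₕ·x̄ₕ = 0.4325·71.9 + 0.3938·63.9 + 0.1737·86.6 ≈ 71.3028...
→ 71.30.

71.30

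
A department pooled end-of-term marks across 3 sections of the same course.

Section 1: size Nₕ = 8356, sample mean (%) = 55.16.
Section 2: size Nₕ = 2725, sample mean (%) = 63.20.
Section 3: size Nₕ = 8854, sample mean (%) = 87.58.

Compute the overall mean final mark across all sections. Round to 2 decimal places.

N = 8356 + 2725 + 8854 = 19935.
The stratified mean weights each stratum mean by its population share Nₕ/N.
Σ Nₕx̄ₕ = 8356·55.16 + 2725·63.20 + 8854·87.58 = 460916.96 + 172220 + 775433.32 = 1408570.28.
Divide by N: 1408570.28 / 19935 = 70.6582... → 70.66.

70.66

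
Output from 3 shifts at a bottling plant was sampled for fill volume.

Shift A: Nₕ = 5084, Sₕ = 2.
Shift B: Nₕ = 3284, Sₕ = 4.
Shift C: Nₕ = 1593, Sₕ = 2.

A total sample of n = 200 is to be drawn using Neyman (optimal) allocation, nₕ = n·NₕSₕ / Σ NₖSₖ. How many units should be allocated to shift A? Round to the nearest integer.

77

Σ NₕSₕ = 5084·2 + 3284·4 + 1593·2 = 26490.
Share for A: 10168/26490 = 0.38384.
n_A = 200 × 0.38384 = 76.769... → 77.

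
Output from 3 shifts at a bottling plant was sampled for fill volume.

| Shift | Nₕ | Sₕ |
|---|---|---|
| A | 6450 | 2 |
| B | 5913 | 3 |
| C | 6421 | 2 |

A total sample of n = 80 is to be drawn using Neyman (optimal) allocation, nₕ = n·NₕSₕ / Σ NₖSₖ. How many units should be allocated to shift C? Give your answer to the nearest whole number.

24

A: NₕSₕ = 6450·2 = 12900
B: NₕSₕ = 5913·3 = 17739
C: NₕSₕ = 6421·2 = 12842
Σ NₕSₕ = 43481.
n_C = 80·12842/43481 = 23.628... → 24.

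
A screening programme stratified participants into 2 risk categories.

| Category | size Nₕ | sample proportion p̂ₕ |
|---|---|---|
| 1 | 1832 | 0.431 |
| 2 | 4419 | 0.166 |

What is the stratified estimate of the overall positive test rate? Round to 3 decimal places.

Wₕ = Nₕ/N with N = 6251: 0.2931, 0.7069.
p̂_st = 0.2931·0.431 + 0.7069·0.166 ≈ 0.24366... → 0.244.

0.244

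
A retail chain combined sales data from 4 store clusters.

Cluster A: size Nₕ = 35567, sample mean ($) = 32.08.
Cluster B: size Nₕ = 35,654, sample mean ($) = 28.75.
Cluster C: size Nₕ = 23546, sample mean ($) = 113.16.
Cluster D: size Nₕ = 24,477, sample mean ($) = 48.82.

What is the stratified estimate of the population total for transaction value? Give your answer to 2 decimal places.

Population total = Σ Nₕ·x̄ₕ (each stratum's size times its mean).
35567·32.08 + 35654·28.75 + 23546·113.16 + 24477·48.82 = 1140989.36 + 1025052.5 + 2664465.36 + 1194967.14 = 6025474.36.

6025474.36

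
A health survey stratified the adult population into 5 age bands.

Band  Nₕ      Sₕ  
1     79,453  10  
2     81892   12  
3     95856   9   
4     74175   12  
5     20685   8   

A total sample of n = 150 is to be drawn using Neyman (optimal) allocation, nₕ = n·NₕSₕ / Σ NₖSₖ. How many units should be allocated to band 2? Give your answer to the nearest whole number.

40

1: NₕSₕ = 79453·10 = 794530
2: NₕSₕ = 81892·12 = 982704
3: NₕSₕ = 95856·9 = 862704
4: NₕSₕ = 74175·12 = 890100
5: NₕSₕ = 20685·8 = 165480
Σ NₕSₕ = 3695518.
n_2 = 150·982704/3695518 = 39.888... → 40.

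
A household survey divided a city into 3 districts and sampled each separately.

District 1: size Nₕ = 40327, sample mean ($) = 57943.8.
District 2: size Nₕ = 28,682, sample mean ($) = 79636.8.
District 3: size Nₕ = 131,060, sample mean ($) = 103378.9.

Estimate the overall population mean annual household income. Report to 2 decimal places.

90817.07

N = 40327 + 28682 + 131060 = 200069.
Overall mean = Σ (Nₕ/N)·x̄ₕ — weight by population share, not a simple average.
Σ Nₕx̄ₕ = 40327·57943.8 + 28682·79636.8 + 131060·103378.9 = 2336699622.6 + 2284142697.6 + 13548838634 = 18169680954.2.
Divide by N: 18169680954.2 / 200069 = 90817.0729... → 90817.07.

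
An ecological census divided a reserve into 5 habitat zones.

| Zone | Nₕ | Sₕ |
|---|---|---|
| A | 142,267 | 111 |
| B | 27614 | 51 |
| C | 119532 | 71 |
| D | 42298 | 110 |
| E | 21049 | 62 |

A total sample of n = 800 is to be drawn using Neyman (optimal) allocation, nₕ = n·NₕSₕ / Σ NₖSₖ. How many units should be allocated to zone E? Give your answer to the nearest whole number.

A: NₕSₕ = 142267·111 = 15791637
B: NₕSₕ = 27614·51 = 1408314
C: NₕSₕ = 119532·71 = 8486772
D: NₕSₕ = 42298·110 = 4652780
E: NₕSₕ = 21049·62 = 1305038
Σ NₕSₕ = 31644541.
n_E = 800·1305038/31644541 = 32.992... → 33.

33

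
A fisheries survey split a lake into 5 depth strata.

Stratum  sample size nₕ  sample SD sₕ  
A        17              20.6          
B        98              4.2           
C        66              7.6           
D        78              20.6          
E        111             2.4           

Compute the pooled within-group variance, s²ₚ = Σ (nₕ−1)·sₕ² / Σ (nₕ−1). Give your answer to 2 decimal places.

Degrees of freedom: 16 + 97 + 65 + 77 + 110 = 365.
Σ(nₕ−1)sₕ² = 16·424.36 + 97·17.64 + 65·57.76 + 77·424.36 + 110·5.76 = 45564.56.
s²ₚ = 45564.56 / 365 = 124.8344... → 124.83.

124.83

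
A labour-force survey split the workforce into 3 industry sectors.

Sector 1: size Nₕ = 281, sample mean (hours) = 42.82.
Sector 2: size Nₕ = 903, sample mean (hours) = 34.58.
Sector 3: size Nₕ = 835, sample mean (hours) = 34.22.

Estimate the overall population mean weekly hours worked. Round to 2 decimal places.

N = 2019; weights Wₕ = Nₕ/N = (0.1392, 0.4473, 0.4136).
x̄_st = Σ Wₕ·x̄ₕ = 0.1392·42.82 + 0.4473·34.58 + 0.4136·34.22 ≈ 35.5779...
→ 35.58.

35.58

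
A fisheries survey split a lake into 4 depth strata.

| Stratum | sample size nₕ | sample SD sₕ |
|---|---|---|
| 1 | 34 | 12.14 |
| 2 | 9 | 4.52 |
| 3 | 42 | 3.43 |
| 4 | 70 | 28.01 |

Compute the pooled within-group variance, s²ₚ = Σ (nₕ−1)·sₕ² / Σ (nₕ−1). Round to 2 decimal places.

Degrees of freedom: 33 + 8 + 41 + 69 = 151.
Σ(nₕ−1)sₕ² = 33·147.3796 + 8·20.4304 + 41·11.7649 + 69·784.5601 = 59643.9778.
s²ₚ = 59643.9778 / 151 = 394.9932... → 394.99.

394.99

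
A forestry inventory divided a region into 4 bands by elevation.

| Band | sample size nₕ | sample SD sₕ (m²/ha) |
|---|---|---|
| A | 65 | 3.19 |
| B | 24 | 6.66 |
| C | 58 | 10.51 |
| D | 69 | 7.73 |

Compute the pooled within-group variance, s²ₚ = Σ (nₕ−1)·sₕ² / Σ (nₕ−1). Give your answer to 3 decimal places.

56.749

A: (65−1)·3.19² = 64·10.1761 = 651.2704
B: (24−1)·6.66² = 23·44.3556 = 1020.1788
C: (58−1)·10.51² = 57·110.4601 = 6296.2257
D: (69−1)·7.73² = 68·59.7529 = 4063.1972
Numerator = 12030.8721; denominator = Σ(nₕ−1) = 212.
s²ₚ = 12030.8721/212 = 56.74940... → 56.749.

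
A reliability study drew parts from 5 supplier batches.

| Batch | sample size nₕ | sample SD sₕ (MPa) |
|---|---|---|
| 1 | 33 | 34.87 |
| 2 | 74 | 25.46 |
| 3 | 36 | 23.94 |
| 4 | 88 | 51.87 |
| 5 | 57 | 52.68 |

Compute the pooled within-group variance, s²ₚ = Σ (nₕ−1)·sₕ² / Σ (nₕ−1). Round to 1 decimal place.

1751.8

Degrees of freedom: 32 + 73 + 35 + 87 + 56 = 283.
Σ(nₕ−1)sₕ² = 32·1215.9169 + 73·648.2116 + 35·573.1236 + 87·2690.4969 + 56·2775.1824 = 495771.5583.
s²ₚ = 495771.5583 / 283 = 1751.843... → 1751.8.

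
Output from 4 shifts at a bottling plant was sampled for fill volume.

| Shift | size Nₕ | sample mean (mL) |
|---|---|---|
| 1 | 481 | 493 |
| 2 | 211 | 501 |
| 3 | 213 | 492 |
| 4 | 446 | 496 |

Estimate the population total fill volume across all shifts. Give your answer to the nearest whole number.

Estimate total by summing Nₕ·x̄ₕ over strata.
481·493 + 211·501 + 213·492 + 446·496 = 237133 + 105711 + 104796 + 221216 = 668856.

668856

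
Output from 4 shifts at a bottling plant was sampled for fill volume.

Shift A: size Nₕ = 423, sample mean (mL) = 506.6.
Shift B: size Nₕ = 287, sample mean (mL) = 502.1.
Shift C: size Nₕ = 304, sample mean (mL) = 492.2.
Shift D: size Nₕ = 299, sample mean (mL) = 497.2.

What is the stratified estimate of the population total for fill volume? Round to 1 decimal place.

A: 423·506.6 = 214291.8
B: 287·502.1 = 144102.7
C: 304·492.2 = 149628.8
D: 299·497.2 = 148662.8
τ̂ = Σ Nₕx̄ₕ = 656686.1.

656686.1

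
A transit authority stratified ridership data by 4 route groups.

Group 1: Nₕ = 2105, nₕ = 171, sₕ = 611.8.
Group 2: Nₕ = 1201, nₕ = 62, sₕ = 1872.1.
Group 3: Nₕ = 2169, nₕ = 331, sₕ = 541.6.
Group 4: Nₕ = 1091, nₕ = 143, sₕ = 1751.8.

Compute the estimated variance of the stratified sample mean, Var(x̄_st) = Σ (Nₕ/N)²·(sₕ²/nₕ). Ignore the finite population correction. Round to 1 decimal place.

2805.4

N = 6566; Wₕ = Nₕ/N.
group 1: (2105/6566)²·611.8²/171 = 224.9703
group 2: (1201/6566)²·1872.1²/62 = 1891.2575
group 3: (2169/6566)²·541.6²/331 = 96.7045
group 4: (1091/6566)²·1751.8²/143 = 592.4896
Sum = 2805.4219 → 2805.4.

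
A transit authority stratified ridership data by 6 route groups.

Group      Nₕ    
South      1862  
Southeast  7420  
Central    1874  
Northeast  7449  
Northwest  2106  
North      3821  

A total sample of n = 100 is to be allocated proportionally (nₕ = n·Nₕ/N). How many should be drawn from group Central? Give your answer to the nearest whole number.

8

N = 1862 + 7420 + 1874 + 7449 + 2106 + 3821 = 24532.
n_Central = 100·1874/24532 = 7.639... → 8.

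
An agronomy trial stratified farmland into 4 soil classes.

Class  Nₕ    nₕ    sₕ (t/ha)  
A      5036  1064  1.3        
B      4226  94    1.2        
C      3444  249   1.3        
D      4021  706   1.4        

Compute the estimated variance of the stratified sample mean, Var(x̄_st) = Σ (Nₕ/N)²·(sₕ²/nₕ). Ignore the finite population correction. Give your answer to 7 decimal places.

0.0015699

N = 16727. Term for each stratum: Wₕ²sₕ²/nₕ.
Var(x̄_st) = 0.0001439728 + 0.0009778168 + 0.0002877250 + 0.0001604292 = 0.0015699438 → 0.0015699.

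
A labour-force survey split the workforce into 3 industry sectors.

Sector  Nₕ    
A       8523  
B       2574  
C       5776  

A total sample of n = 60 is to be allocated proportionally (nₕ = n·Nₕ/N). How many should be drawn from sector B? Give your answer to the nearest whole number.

9

Share of sector B = 2574/16873 = 0.15255.
Allocate 60 × 0.15255 = 9.153... → 9.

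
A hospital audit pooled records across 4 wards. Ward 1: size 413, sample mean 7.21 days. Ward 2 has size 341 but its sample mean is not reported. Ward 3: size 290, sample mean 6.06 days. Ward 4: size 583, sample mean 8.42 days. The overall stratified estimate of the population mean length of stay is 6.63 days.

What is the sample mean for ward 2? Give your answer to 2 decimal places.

N = 413 + 341 + 290 + 583 = 1627.
Overall total = μ·N = 6.63·1627 = 10787.01.
Subtract the known strata: 413·7.21 + 290·6.06 + 583·8.42 = 9643.99.
Remaining total for ward 2: 10787.01 − 9643.99 = 1143.02.
Divide by its size: 1143.02 / 341 = 3.3520... → 3.35.

3.35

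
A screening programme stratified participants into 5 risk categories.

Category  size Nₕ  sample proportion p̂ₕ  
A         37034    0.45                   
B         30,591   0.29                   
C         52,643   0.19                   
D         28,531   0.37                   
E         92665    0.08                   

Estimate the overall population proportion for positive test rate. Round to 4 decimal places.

0.2216

Wₕ = Nₕ/N with N = 241464: 0.1534, 0.1267, 0.2180, 0.1182, 0.3838.
p̂_st = 0.1534·0.45 + 0.1267·0.29 + 0.2180·0.19 + 0.1182·0.37 + 0.3838·0.08 ≈ 0.221600... → 0.2216.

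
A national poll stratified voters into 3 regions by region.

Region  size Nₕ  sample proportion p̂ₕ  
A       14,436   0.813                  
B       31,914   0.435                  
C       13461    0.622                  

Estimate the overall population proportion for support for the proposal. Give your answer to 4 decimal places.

Wₕ = Nₕ/N with N = 59811: 0.2414, 0.5336, 0.2251.
p̂_st = 0.2414·0.813 + 0.5336·0.435 + 0.2251·0.622 ≈ 0.568320... → 0.5683.

0.5683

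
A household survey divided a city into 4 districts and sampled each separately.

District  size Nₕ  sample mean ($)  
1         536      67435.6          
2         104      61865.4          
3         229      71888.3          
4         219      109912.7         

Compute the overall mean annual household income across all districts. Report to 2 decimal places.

N = 1088; weights Wₕ = Nₕ/N = (0.4926, 0.0956, 0.2105, 0.2013).
x̄_st = Σ Wₕ·x̄ₕ = 0.4926·67435.6 + 0.0956·61865.4 + 0.2105·71888.3 + 0.2013·109912.7 ≈ 76390.4276...
→ 76390.43.

76390.43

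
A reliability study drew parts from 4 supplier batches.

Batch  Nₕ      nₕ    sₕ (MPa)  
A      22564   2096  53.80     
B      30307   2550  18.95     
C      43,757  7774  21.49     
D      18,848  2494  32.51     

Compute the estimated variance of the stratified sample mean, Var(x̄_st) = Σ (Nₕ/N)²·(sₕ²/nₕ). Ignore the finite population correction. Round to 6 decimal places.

0.082245

N = 115476; Wₕ = Nₕ/N.
batch A: (22564/115476)²·53.80²/2096 = 0.052725656
batch B: (30307/115476)²·18.95²/2550 = 0.009700200
batch C: (43757/115476)²·21.49²/7774 = 0.008529821
batch D: (18848/115476)²·32.51²/2494 = 0.011289756
Sum = 0.082245433 → 0.082245.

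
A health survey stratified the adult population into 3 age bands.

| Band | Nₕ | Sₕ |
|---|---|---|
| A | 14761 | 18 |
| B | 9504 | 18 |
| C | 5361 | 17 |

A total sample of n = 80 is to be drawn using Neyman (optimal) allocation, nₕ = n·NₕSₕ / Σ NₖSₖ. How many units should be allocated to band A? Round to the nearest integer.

Σ NₕSₕ = 14761·18 + 9504·18 + 5361·17 = 527907.
Share for A: 265698/527907 = 0.50330.
n_A = 80 × 0.50330 = 40.264... → 40.

40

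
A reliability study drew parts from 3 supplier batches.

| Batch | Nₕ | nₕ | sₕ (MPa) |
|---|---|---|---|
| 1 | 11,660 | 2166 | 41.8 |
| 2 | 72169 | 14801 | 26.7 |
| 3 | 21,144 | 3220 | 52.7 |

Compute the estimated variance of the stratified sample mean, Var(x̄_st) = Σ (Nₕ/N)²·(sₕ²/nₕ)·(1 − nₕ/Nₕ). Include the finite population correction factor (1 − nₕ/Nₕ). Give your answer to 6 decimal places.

N = 104973; Wₕ = Nₕ/N.
batch 1: (11660/104973)²·41.8²/2166·(1 − 2166/11660) = 0.008103762
batch 2: (72169/104973)²·26.7²/14801·(1 − 14801/72169) = 0.018096586
batch 3: (21144/104973)²·52.7²/3220·(1 − 3220/21144) = 0.029664172
Sum = 0.055864519 → 0.055865.

0.055865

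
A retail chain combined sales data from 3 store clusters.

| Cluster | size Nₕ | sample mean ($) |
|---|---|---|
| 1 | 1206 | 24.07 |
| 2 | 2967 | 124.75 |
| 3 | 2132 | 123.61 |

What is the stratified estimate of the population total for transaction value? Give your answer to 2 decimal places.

Population total = Σ Nₕ·x̄ₕ (each stratum's size times its mean).
1206·24.07 + 2967·124.75 + 2132·123.61 = 29028.42 + 370133.25 + 263536.52 = 662698.19.

662698.19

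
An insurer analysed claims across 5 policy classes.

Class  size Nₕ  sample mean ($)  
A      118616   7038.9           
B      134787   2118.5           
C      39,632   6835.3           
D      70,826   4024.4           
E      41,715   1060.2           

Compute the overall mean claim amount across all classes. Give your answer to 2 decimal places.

4242.43

N = 118616 + 134787 + 39632 + 70826 + 41715 = 405576.
The stratified mean weights each stratum mean by its population share Nₕ/N.
Σ Nₕx̄ₕ = 118616·7038.9 + 134787·2118.5 + 39632·6835.3 + 70826·4024.4 + 41715·1060.2 = 834926162.4 + 285546259.5 + 270896609.6 + 285032154.4 + 44226243 = 1720627428.9.
Divide by N: 1720627428.9 / 405576 = 4242.4291... → 4242.43.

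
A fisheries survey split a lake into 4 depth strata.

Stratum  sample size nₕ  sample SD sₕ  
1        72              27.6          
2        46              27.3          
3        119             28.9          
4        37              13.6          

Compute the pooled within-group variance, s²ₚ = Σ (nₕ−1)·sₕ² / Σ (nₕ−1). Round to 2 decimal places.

714.21

Degrees of freedom: 71 + 45 + 118 + 36 = 270.
Σ(nₕ−1)sₕ² = 71·761.76 + 45·745.29 + 118·835.21 + 36·184.96 = 192836.35.
s²ₚ = 192836.35 / 270 = 714.2087... → 714.21.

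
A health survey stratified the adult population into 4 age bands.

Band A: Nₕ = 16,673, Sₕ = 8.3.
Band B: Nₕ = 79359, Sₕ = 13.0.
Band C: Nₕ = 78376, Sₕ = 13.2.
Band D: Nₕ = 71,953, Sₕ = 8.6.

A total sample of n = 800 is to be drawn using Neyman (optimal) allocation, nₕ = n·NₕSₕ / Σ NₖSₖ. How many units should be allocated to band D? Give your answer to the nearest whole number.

175

Σ NₕSₕ = 16673·8.3 + 79359·13.0 + 78376·13.2 + 71953·8.6 = 2823411.9.
Share for D: 618795.8/2823411.9 = 0.21917.
n_D = 800 × 0.21917 = 175.333... → 175.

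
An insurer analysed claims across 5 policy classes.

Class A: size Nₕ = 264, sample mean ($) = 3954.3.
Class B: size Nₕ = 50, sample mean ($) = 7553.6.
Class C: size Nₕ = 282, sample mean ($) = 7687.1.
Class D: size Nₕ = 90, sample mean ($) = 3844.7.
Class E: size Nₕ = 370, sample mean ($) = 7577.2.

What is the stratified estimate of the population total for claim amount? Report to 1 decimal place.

Estimate total by summing Nₕ·x̄ₕ over strata.
264·3954.3 + 50·7553.6 + 282·7687.1 + 90·3844.7 + 370·7577.2 = 1043935.2 + 377680 + 2167762.2 + 346023 + 2803564 = 6738964.4.

6738964.4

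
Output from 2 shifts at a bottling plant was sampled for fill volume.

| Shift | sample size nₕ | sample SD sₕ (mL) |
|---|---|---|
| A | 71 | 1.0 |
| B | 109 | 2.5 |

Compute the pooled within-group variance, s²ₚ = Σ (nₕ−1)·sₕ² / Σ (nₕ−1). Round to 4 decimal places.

4.1854

Degrees of freedom: 70 + 108 = 178.
Σ(nₕ−1)sₕ² = 70·1 + 108·6.25 = 745.
s²ₚ = 745 / 178 = 4.185393... → 4.1854.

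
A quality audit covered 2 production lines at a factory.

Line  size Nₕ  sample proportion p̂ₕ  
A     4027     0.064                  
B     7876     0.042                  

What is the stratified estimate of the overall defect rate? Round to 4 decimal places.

0.0494

N = 4027 + 7876 = 11903.
Overall proportion = Σ (Nₕ/N)·p̂ₕ.
Σ Nₕp̂ₕ = 257.728 + 330.792 = 588.52.
588.52 / 11903 = 0.049443... → 0.0494.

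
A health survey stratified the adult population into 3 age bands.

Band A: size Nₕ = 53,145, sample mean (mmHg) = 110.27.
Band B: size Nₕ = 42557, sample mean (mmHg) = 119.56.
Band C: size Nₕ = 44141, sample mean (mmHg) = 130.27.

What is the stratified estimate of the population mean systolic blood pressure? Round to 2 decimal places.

N = 139843; weights Wₕ = Nₕ/N = (0.3800, 0.3043, 0.3156).
x̄_st = Σ Wₕ·x̄ₕ = 0.3800·110.27 + 0.3043·119.56 + 0.3156·130.27 ≈ 119.4101...
→ 119.41.

119.41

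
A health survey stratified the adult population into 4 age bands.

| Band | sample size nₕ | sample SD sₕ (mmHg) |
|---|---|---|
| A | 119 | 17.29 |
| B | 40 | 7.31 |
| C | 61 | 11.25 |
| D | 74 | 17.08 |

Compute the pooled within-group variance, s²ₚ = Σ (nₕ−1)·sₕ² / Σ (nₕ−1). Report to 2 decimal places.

A: (119−1)·17.29² = 118·298.9441 = 35275.4038
B: (40−1)·7.31² = 39·53.4361 = 2084.0079
C: (61−1)·11.25² = 60·126.5625 = 7593.75
D: (74−1)·17.08² = 73·291.7264 = 21296.0272
Numerator = 66249.1889; denominator = Σ(nₕ−1) = 290.
s²ₚ = 66249.1889/290 = 228.4455... → 228.45.

228.45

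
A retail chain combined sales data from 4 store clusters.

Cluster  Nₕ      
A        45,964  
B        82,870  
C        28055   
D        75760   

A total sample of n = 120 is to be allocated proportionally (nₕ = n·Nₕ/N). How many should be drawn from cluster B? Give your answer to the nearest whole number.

43

N = 45964 + 82870 + 28055 + 75760 = 232649.
n_B = 120·82870/232649 = 42.744... → 43.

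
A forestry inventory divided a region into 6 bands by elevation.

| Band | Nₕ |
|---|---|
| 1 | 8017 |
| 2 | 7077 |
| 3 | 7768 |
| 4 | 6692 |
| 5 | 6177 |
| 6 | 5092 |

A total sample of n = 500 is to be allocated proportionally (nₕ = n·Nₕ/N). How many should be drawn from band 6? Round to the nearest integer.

N = 8017 + 7077 + 7768 + 6692 + 6177 + 5092 = 40823.
n_6 = 500·5092/40823 = 62.367... → 62.

62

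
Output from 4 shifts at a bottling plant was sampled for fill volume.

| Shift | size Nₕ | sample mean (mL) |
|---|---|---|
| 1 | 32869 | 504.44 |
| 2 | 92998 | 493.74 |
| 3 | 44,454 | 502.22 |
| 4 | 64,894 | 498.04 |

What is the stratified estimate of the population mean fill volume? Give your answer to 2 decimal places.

498.02

x̄_st = (Σ Nₕx̄ₕ) / (Σ Nₕ) = (32869·504.44 + 92998·493.74 + 44454·502.22 + 64894·498.04) / 235215
= 117142766.52 / 235215 = 498.0242... → 498.02.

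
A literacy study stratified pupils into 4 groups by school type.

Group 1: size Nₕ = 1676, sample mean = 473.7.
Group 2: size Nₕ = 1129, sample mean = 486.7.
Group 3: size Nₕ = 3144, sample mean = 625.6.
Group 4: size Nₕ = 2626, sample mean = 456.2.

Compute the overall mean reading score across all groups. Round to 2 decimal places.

N = 1676 + 1129 + 3144 + 2626 = 8575.
Weight each subgroup mean by Nₕ/N and sum.
Σ Nₕx̄ₕ = 1676·473.7 + 1129·486.7 + 3144·625.6 + 2626·456.2 = 793921.2 + 549484.3 + 1966886.4 + 1197981.2 = 4508273.1.
Divide by N: 4508273.1 / 8575 = 525.7461... → 525.75.

525.75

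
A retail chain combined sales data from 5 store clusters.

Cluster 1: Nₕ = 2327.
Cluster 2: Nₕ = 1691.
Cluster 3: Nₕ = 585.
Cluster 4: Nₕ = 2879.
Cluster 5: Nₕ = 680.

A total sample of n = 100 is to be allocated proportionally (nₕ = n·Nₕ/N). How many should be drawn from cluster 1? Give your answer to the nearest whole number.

29

N = 2327 + 1691 + 585 + 2879 + 680 = 8162.
n_1 = 100·2327/8162 = 28.510... → 29.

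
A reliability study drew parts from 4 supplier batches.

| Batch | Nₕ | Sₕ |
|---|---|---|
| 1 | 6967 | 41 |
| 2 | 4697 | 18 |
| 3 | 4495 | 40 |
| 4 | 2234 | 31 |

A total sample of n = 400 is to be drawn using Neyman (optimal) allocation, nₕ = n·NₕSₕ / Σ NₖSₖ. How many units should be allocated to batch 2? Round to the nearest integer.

1: NₕSₕ = 6967·41 = 285647
2: NₕSₕ = 4697·18 = 84546
3: NₕSₕ = 4495·40 = 179800
4: NₕSₕ = 2234·31 = 69254
Σ NₕSₕ = 619247.
n_2 = 400·84546/619247 = 54.612... → 55.

55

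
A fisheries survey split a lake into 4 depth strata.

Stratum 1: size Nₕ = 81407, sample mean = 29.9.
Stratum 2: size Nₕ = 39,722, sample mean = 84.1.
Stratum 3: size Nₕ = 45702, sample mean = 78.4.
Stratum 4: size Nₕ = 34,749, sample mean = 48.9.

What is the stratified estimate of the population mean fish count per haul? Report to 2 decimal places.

54.85

N = 81407 + 39722 + 45702 + 34749 = 201580.
Weight each subgroup mean by Nₕ/N and sum.
Σ Nₕx̄ₕ = 81407·29.9 + 39722·84.1 + 45702·78.4 + 34749·48.9 = 2434069.3 + 3340620.2 + 3583036.8 + 1699226.1 = 11056952.4.
Divide by N: 11056952.4 / 201580 = 54.8514... → 54.85.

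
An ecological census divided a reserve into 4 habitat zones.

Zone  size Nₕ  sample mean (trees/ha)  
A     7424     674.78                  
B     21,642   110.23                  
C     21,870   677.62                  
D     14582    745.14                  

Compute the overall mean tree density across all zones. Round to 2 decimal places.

N = 65518; weights Wₕ = Nₕ/N = (0.1133, 0.3303, 0.3338, 0.2226).
x̄_st = Σ Wₕ·x̄ₕ = 0.1133·674.78 + 0.3303·110.23 + 0.3338·677.62 + 0.2226·745.14 ≈ 504.9047...
→ 504.90.

504.90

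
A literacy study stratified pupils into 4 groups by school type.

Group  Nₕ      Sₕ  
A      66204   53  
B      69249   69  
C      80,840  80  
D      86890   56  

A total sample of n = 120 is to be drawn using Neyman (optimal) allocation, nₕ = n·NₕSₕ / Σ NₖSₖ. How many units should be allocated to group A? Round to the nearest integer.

Σ NₕSₕ = 66204·53 + 69249·69 + 80840·80 + 86890·56 = 19620033.
Share for A: 3508812/19620033 = 0.17884.
n_A = 120 × 0.17884 = 21.461... → 21.

21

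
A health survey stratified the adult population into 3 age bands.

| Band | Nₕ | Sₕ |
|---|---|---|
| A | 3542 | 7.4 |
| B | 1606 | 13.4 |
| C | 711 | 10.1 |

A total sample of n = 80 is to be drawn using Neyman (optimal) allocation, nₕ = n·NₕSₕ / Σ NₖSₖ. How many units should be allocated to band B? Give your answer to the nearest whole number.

Σ NₕSₕ = 3542·7.4 + 1606·13.4 + 711·10.1 = 54912.3.
Share for B: 21520.4/54912.3 = 0.39190.
n_B = 80 × 0.39190 = 31.352... → 31.

31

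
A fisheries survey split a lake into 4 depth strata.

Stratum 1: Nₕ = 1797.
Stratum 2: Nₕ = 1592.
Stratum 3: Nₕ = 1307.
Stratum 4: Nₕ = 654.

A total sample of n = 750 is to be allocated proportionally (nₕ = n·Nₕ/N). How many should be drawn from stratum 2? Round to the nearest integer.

Share of stratum 2 = 1592/5350 = 0.29757.
Allocate 750 × 0.29757 = 223.178... → 223.

223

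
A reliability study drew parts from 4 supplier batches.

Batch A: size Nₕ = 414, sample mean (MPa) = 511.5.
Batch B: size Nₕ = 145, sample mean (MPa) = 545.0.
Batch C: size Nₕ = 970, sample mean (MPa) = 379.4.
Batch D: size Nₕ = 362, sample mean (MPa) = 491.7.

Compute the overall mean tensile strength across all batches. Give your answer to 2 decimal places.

N = 1891; weights Wₕ = Nₕ/N = (0.2189, 0.0767, 0.5130, 0.1914).
x̄_st = Σ Wₕ·x̄ₕ = 0.2189·511.5 + 0.0767·545.0 + 0.5130·379.4 + 0.1914·491.7 ≈ 442.5169...
→ 442.52.

442.52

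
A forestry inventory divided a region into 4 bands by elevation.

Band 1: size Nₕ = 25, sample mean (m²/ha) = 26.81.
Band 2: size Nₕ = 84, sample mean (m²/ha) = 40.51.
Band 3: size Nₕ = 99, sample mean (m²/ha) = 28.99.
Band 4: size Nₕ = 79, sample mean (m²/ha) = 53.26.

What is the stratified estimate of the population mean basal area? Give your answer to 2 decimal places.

N = 287; weights Wₕ = Nₕ/N = (0.0871, 0.2927, 0.3449, 0.2753).
x̄_st = Σ Wₕ·x̄ₕ = 0.0871·26.81 + 0.2927·40.51 + 0.3449·28.99 + 0.2753·53.26 ≈ 38.8524...
→ 38.85.

38.85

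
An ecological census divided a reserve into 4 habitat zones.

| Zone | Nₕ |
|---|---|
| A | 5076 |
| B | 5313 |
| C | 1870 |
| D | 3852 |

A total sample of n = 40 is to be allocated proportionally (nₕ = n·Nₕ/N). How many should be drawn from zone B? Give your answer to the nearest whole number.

Share of zone B = 5313/16111 = 0.32977.
Allocate 40 × 0.32977 = 13.191... → 13.

13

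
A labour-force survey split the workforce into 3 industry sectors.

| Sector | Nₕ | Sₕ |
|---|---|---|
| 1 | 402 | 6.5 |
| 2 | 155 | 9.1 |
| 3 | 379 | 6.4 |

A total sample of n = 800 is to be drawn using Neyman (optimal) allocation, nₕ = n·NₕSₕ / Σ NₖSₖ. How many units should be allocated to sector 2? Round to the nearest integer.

175

1: NₕSₕ = 402·6.5 = 2613
2: NₕSₕ = 155·9.1 = 1410.5
3: NₕSₕ = 379·6.4 = 2425.6
Σ NₕSₕ = 6449.1.
n_2 = 800·1410.5/6449.1 = 174.970... → 175.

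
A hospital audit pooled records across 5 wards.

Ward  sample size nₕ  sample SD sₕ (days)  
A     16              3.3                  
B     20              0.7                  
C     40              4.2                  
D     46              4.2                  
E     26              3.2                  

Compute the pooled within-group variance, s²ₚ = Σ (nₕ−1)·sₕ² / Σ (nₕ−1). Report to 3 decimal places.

13.360

A: (16−1)·3.3² = 15·10.89 = 163.35
B: (20−1)·0.7² = 19·0.49 = 9.31
C: (40−1)·4.2² = 39·17.64 = 687.96
D: (46−1)·4.2² = 45·17.64 = 793.8
E: (26−1)·3.2² = 25·10.24 = 256
Numerator = 1910.42; denominator = Σ(nₕ−1) = 143.
s²ₚ = 1910.42/143 = 13.35958... → 13.360.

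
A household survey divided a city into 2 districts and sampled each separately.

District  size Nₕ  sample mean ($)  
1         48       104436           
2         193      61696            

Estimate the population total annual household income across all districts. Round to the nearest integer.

16920256

Estimate total by summing Nₕ·x̄ₕ over strata.
48·104436 + 193·61696 = 5012928 + 11907328 = 16920256.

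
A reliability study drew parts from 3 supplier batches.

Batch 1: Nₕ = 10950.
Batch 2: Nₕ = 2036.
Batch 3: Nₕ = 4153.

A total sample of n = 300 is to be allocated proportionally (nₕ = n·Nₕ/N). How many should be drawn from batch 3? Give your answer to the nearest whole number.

Share of batch 3 = 4153/17139 = 0.24231.
Allocate 300 × 0.24231 = 72.694... → 73.

73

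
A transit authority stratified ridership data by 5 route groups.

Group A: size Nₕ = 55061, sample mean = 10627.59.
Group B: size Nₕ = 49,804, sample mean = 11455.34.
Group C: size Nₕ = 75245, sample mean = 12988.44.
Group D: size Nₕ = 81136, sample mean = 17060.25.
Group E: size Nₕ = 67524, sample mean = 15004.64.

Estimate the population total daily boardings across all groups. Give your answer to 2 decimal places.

A: 55061·10627.59 = 585165732.99
B: 49804·11455.34 = 570521753.36
C: 75245·12988.44 = 977315167.8
D: 81136·17060.25 = 1384200444
E: 67524·15004.64 = 1013173311.36
τ̂ = Σ Nₕx̄ₕ = 4530376409.51.

4530376409.51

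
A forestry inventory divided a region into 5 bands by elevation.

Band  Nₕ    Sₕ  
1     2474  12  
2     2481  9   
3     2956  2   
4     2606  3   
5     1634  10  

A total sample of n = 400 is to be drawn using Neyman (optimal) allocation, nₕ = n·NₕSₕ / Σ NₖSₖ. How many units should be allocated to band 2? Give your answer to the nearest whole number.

109

1: NₕSₕ = 2474·12 = 29688
2: NₕSₕ = 2481·9 = 22329
3: NₕSₕ = 2956·2 = 5912
4: NₕSₕ = 2606·3 = 7818
5: NₕSₕ = 1634·10 = 16340
Σ NₕSₕ = 82087.
n_2 = 400·22329/82087 = 108.807... → 109.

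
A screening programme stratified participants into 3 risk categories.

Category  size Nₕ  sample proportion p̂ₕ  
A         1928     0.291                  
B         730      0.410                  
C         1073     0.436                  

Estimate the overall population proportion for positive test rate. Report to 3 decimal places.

0.356

N = 1928 + 730 + 1073 = 3731.
Overall proportion = Σ (Nₕ/N)·p̂ₕ.
Σ Nₕp̂ₕ = 561.048 + 299.3 + 467.828 = 1328.176.
1328.176 / 3731 = 0.35598... → 0.356.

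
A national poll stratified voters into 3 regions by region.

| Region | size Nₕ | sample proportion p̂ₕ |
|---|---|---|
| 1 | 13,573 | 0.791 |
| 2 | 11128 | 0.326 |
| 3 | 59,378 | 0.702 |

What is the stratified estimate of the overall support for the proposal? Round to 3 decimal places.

0.667

N = 13573 + 11128 + 59378 = 84079.
Overall proportion = Σ (Nₕ/N)·p̂ₕ.
Σ Nₕp̂ₕ = 10736.243 + 3627.728 + 41683.356 = 56047.327.
56047.327 / 84079 = 0.66660... → 0.667.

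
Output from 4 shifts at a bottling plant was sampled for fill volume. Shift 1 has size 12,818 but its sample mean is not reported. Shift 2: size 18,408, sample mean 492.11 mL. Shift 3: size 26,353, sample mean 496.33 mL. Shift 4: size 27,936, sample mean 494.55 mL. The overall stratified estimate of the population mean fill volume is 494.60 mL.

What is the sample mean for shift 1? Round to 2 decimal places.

Σ Nₕx̄ₕ = N·μ, so 12818·x̄_1 = 85515·494.60 − (18408·492.11 + 26353·496.33 + 27936·494.55).
= 42295719 − 35954294.17 = 6341424.83.
x̄_1 = 6341424.83 / 12818 = 494.7281... → 494.73.

494.73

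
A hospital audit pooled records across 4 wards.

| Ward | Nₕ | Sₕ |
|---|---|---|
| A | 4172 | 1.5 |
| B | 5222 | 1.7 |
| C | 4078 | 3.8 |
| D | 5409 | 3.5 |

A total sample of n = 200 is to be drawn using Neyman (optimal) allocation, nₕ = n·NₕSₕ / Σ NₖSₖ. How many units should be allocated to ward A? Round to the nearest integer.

A: NₕSₕ = 4172·1.5 = 6258
B: NₕSₕ = 5222·1.7 = 8877.4
C: NₕSₕ = 4078·3.8 = 15496.4
D: NₕSₕ = 5409·3.5 = 18931.5
Σ NₕSₕ = 49563.3.
n_A = 200·6258/49563.3 = 25.253... → 25.

25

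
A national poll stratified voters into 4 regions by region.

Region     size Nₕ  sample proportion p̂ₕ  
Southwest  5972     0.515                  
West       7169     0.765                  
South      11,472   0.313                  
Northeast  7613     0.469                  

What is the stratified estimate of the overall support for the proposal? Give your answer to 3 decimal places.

0.488

N = 5972 + 7169 + 11472 + 7613 = 32226.
Overall proportion = Σ (Nₕ/N)·p̂ₕ.
Σ Nₕp̂ₕ = 3075.58 + 5484.285 + 3590.736 + 3570.497 = 15721.098.
15721.098 / 32226 = 0.48784... → 0.488.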